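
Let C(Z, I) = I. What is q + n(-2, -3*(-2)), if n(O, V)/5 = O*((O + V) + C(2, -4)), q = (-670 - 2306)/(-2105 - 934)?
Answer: 992/1013 ≈ 0.97927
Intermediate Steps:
q = 992/1013 (q = -2976/(-3039) = -2976*(-1/3039) = 992/1013 ≈ 0.97927)
n(O, V) = 5*O*(-4 + O + V) (n(O, V) = 5*(O*((O + V) - 4)) = 5*(O*(-4 + O + V)) = 5*O*(-4 + O + V))
q + n(-2, -3*(-2)) = 992/1013 + 5*(-2)*(-4 - 2 - 3*(-2)) = 992/1013 + 5*(-2)*(-4 - 2 + 6) = 992/1013 + 5*(-2)*0 = 992/1013 + 0 = 992/1013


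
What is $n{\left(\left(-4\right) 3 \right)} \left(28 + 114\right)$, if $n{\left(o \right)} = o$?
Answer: $-1704$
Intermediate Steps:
$n{\left(\left(-4\right) 3 \right)} \left(28 + 114\right) = \left(-4\right) 3 \left(28 + 114\right) = \left(-12\right) 142 = -1704$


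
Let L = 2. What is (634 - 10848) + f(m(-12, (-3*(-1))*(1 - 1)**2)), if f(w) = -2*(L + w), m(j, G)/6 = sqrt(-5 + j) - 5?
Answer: -10158 - 12*I*sqrt(17) ≈ -10158.0 - 49.477*I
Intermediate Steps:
m(j, G) = -30 + 6*sqrt(-5 + j) (m(j, G) = 6*(sqrt(-5 + j) - 5) = 6*(-5 + sqrt(-5 + j)) = -30 + 6*sqrt(-5 + j))
f(w) = -4 - 2*w (f(w) = -2*(2 + w) = -4 - 2*w)
(634 - 10848) + f(m(-12, (-3*(-1))*(1 - 1)**2)) = (634 - 10848) + (-4 - 2*(-30 + 6*sqrt(-5 - 12))) = -10214 + (-4 - 2*(-30 + 6*sqrt(-17))) = -10214 + (-4 - 2*(-30 + 6*(I*sqrt(17)))) = -10214 + (-4 - 2*(-30 + 6*I*sqrt(17))) = -10214 + (-4 + (60 - 12*I*sqrt(17))) = -10214 + (56 - 12*I*sqrt(17)) = -10158 - 12*I*sqrt(17)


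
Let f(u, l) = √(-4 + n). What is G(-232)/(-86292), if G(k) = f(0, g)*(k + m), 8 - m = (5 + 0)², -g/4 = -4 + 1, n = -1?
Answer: 83*I*√5/28764 ≈ 0.0064523*I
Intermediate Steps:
g = 12 (g = -4*(-4 + 1) = -4*(-3) = 12)
m = -17 (m = 8 - (5 + 0)² = 8 - 1*5² = 8 - 1*25 = 8 - 25 = -17)
f(u, l) = I*√5 (f(u, l) = √(-4 - 1) = √(-5) = I*√5)
G(k) = I*√5*(-17 + k) (G(k) = (I*√5)*(k - 17) = (I*√5)*(-17 + k) = I*√5*(-17 + k))
G(-232)/(-86292) = (I*√5*(-17 - 232))/(-86292) = (I*√5*(-249))*(-1/86292) = -249*I*√5*(-1/86292) = 83*I*√5/28764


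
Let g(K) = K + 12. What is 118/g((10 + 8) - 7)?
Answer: 118/23 ≈ 5.1304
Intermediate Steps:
g(K) = 12 + K
118/g((10 + 8) - 7) = 118/(12 + ((10 + 8) - 7)) = 118/(12 + (18 - 7)) = 118/(12 + 11) = 118/23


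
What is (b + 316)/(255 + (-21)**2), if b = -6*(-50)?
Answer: 77/87 ≈ 0.88506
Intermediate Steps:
b = 300
(b + 316)/(255 + (-21)**2) = (300 + 316)/(255 + (-21)**2) = 616/(255 + 441) = 616/696 = (1/696)*616 = 77/87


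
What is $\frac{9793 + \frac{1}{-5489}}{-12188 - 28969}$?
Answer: $- \frac{53753776}{225910773} \approx -0.23794$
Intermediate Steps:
$\frac{9793 + \frac{1}{-5489}}{-12188 - 28969} = \frac{9793 - \frac{1}{5489}}{-41157} = \frac{53753776}{5489} \left(- \frac{1}{41157}\right) = - \frac{53753776}{225910773}$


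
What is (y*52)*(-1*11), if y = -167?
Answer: 95524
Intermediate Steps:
(y*52)*(-1*11) = (-167*52)*(-1*11) = -8684*(-11) = 95524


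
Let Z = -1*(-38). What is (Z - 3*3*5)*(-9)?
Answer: 63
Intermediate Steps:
Z = 38
(Z - 3*3*5)*(-9) = (38 - 3*3*5)*(-9) = (38 - 9*5)*(-9) = (38 - 45)*(-9) = -7*(-9) = 63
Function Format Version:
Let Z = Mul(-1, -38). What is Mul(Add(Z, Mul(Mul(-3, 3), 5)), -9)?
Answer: 63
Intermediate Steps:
Z = 38
Mul(Add(Z, Mul(Mul(-3, 3), 5)), -9) = Mul(Add(38, Mul(Mul(-3, 3), 5)), -9) = Mul(Add(38, Mul(-9, 5)), -9) = Mul(Add(38, -45), -9) = Mul(-7, -9) = 63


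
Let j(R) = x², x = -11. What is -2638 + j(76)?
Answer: -2517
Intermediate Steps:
j(R) = 121 (j(R) = (-11)² = 121)
-2638 + j(76) = -2638 + 121 = -2517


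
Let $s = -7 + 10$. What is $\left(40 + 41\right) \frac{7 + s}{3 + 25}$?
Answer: $\frac{405}{14} \approx 28.929$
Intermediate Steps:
$s = 3$
$\left(40 + 41\right) \frac{7 + s}{3 + 25} = \left(40 + 41\right) \frac{7 + 3}{3 + 25} = 81 \cdot \frac{10}{28} = 81 \cdot 10 \cdot \frac{1}{28} = 81 \cdot \frac{5}{14} = \frac{405}{14}$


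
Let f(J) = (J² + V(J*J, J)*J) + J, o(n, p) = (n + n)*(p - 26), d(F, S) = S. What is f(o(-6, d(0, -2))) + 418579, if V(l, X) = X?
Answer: 644707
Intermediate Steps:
o(n, p) = 2*n*(-26 + p) (o(n, p) = (2*n)*(-26 + p) = 2*n*(-26 + p))
f(J) = J + 2*J² (f(J) = (J² + J*J) + J = (J² + J²) + J = 2*J² + J = J + 2*J²)
f(o(-6, d(0, -2))) + 418579 = (2*(-6)*(-26 - 2))*(1 + 2*(2*(-6)*(-26 - 2))) + 418579 = (2*(-6)*(-28))*(1 + 2*(2*(-6)*(-28))) + 418579 = 336*(1 + 2*336) + 418579 = 336*(1 + 672) + 418579 = 336*673 + 418579 = 226128 + 418579 = 644707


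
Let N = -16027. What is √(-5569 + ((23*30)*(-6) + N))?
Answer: 2*I*√6434 ≈ 160.42*I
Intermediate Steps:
√(-5569 + ((23*30)*(-6) + N)) = √(-5569 + ((23*30)*(-6) - 16027)) = √(-5569 + (690*(-6) - 16027)) = √(-5569 + (-4140 - 16027)) = √(-5569 - 20167) = √(-25736) = 2*I*√6434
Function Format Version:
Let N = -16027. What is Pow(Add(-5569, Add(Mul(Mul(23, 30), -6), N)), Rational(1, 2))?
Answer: Mul(2, I, Pow(6434, Rational(1, 2))) ≈ Mul(160.42, I)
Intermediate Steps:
Pow(Add(-5569, Add(Mul(Mul(23, 30), -6), N)), Rational(1, 2)) = Pow(Add(-5569, Add(Mul(Mul(23, 30), -6), -16027)), Rational(1, 2)) = Pow(Add(-5569, Add(Mul(690, -6), -16027)), Rational(1, 2)) = Pow(Add(-5569, Add(-4140, -16027)), Rational(1, 2)) = Pow(Add(-5569, -20167), Rational(1, 2)) = Pow(-25736, Rational(1, 2)) = Mul(2, I, Pow(6434, Rational(1, 2)))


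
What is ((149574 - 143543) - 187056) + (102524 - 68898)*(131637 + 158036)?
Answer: 9740363273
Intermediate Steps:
((149574 - 143543) - 187056) + (102524 - 68898)*(131637 + 158036) = (6031 - 187056) + 33626*289673 = -181025 + 9740544298 = 9740363273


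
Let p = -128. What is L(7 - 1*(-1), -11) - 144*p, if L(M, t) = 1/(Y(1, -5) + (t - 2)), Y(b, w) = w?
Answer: 331775/18 ≈ 18432.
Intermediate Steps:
L(M, t) = 1/(-7 + t) (L(M, t) = 1/(-5 + (t - 2)) = 1/(-5 + (-2 + t)) = 1/(-7 + t))
L(7 - 1*(-1), -11) - 144*p = 1/(-7 - 11) - 144*(-128) = 1/(-18) + 18432 = -1/18 + 18432 = 331775/18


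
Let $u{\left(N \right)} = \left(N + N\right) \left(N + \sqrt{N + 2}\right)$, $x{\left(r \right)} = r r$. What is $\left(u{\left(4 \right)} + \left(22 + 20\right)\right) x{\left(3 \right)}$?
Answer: $666 + 72 \sqrt{6} \approx 842.36$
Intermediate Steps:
$x{\left(r \right)} = r^{2}$
$u{\left(N \right)} = 2 N \left(N + \sqrt{2 + N}\right)$
$\left(u{\left(4 \right)} + \left(22 + 20\right)\right) x{\left(3 \right)} = \left(2 \cdot 4 \left(4 + \sqrt{2 + 4}\right) + \left(22 + 20\right)\right) 3^{2} = \left(2 \cdot 4 \left(4 + \sqrt{6}\right) + 42\right) 9 = \left(\left(32 + 8 \sqrt{6}\right) + 42\right) 9 = \left(74 + 8 \sqrt{6}\right) 9 = 666 + 72 \sqrt{6}$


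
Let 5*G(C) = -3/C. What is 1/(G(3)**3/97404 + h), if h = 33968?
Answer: 12175500/413577383999 ≈ 2.9439e-5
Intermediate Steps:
G(C) = -3/(5*C) (G(C) = (-3/C)/5 = -3/(5*C))
1/(G(3)**3/97404 + h) = 1/((-3/5/3)**3/97404 + 33968) = 1/((-3/5*1/3)**3*(1/97404) + 33968) = 1/((-1/5)**3*(1/97404) + 33968) = 1/(-1/125*1/97404 + 33968) = 1/(-1/12175500 + 33968) = 1/(413577383999/12175500) = 12175500/413577383999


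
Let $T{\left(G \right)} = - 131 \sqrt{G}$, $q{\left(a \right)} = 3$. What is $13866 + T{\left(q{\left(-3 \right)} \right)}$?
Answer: $13866 - 131 \sqrt{3} \approx 13639.0$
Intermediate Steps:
$13866 + T{\left(q{\left(-3 \right)} \right)} = 13866 - 131 \sqrt{3}$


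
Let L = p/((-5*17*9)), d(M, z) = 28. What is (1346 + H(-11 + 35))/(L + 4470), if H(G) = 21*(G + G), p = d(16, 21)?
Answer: 900405/1709761 ≈ 0.52663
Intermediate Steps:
p = 28
H(G) = 42*G (H(G) = 21*(2*G) = 42*G)
L = -28/765 (L = 28/((-5*17*9)) = 28/((-85*9)) = 28/(-765) = 28*(-1/765) = -28/765 ≈ -0.036601)
(1346 + H(-11 + 35))/(L + 4470) = (1346 + 42*(-11 + 35))/(-28/765 + 4470) = (1346 + 42*24)/(3419522/765) = (1346 + 1008)*(765/3419522) = 2354*(765/3419522) = 900405/1709761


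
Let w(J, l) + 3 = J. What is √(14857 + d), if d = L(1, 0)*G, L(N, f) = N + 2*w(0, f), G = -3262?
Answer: 3*√3463 ≈ 176.54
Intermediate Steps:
w(J, l) = -3 + J
L(N, f) = -6 + N (L(N, f) = N + 2*(-3 + 0) = N + 2*(-3) = N - 6 = -6 + N)
d = 16310 (d = (-6 + 1)*(-3262) = -5*(-3262) = 16310)
√(14857 + d) = √(14857 + 16310) = √31167 = 3*√3463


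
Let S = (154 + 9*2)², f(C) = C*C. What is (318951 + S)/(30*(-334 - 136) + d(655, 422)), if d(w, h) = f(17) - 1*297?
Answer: -348535/14108 ≈ -24.705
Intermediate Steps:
f(C) = C²
S = 29584 (S = (154 + 18)² = 172² = 29584)
d(w, h) = -8 (d(w, h) = 17² - 1*297 = 289 - 297 = -8)
(318951 + S)/(30*(-334 - 136) + d(655, 422)) = (318951 + 29584)/(30*(-334 - 136) - 8) = 348535/(30*(-470) - 8) = 348535/(-14100 - 8) = 348535/(-14108) = 348535*(-1/14108) = -348535/14108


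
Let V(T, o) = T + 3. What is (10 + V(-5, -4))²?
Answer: 64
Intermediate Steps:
V(T, o) = 3 + T
(10 + V(-5, -4))² = (10 + (3 - 5))² = (10 - 2)² = 8² = 64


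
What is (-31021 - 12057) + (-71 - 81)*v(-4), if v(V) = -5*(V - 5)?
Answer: -49918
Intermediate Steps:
v(V) = 25 - 5*V (v(V) = -5*(-5 + V) = 25 - 5*V)
(-31021 - 12057) + (-71 - 81)*v(-4) = (-31021 - 12057) + (-71 - 81)*(25 - 5*(-4)) = -43078 - 152*(25 + 20) = -43078 - 152*45 = -43078 - 6840 = -49918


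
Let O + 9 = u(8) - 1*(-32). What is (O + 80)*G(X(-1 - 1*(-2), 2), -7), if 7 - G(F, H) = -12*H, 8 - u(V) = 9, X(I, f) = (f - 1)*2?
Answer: -7854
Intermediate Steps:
X(I, f) = -2 + 2*f (X(I, f) = (-1 + f)*2 = -2 + 2*f)
u(V) = -1 (u(V) = 8 - 1*9 = 8 - 9 = -1)
O = 22 (O = -9 + (-1 - 1*(-32)) = -9 + (-1 + 32) = -9 + 31 = 22)
G(F, H) = 7 + 12*H (G(F, H) = 7 - (-12)*H = 7 + 12*H)
(O + 80)*G(X(-1 - 1*(-2), 2), -7) = (22 + 80)*(7 + 12*(-7)) = 102*(7 - 84) = 102*(-77) = -7854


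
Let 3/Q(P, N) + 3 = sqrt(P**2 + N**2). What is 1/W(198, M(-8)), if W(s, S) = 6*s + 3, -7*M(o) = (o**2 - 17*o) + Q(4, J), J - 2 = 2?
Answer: 1/1191 ≈ 0.00083963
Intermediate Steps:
J = 4 (J = 2 + 2 = 4)
Q(P, N) = 3/(-3 + sqrt(N**2 + P**2)) (Q(P, N) = 3/(-3 + sqrt(P**2 + N**2)) = 3/(-3 + sqrt(N**2 + P**2)))
M(o) = -3/(7*(-3 + 4*sqrt(2))) - o**2/7 + 17*o/7 (M(o) = -((o**2 - 17*o) + 3/(-3 + sqrt(4**2 + 4**2)))/7 = -((o**2 - 17*o) + 3/(-3 + sqrt(16 + 16)))/7 = -((o**2 - 17*o) + 3/(-3 + sqrt(32)))/7 = -((o**2 - 17*o) + 3/(-3 + 4*sqrt(2)))/7 = -(o**2 - 17*o + 3/(-3 + 4*sqrt(2)))/7 = -3/(7*(-3 + 4*sqrt(2))) - o**2/7 + 17*o/7)
W(s, S) = 3 + 6*s
1/W(198, M(-8)) = 1/(3 + 6*198) = 1/(3 + 1188) = 1/1191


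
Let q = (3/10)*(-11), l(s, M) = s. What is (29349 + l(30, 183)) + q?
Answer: 293757/10 ≈ 29376.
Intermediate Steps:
q = -33/10 (q = ((⅒)*3)*(-11) = (3/10)*(-11) = -33/10 ≈ -3.3000)
(29349 + l(30, 183)) + q = (29349 + 30) - 33/10 = 29379 - 33/10 = 293757/10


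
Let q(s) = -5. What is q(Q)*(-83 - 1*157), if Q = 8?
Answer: 1200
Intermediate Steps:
q(Q)*(-83 - 1*157) = -5*(-83 - 1*157) = -5*(-83 - 157) = -5*(-240) = 1200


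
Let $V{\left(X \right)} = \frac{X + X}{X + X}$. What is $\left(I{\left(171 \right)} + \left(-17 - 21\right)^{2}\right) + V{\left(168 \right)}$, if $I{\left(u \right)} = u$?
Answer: $1616$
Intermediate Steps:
$V{\left(X \right)} = 1$ ($V{\left(X \right)} = \frac{2 X}{2 X} = 2 X \frac{1}{2 X} = 1$)
$\left(I{\left(171 \right)} + \left(-17 - 21\right)^{2}\right) + V{\left(168 \right)} = \left(171 + \left(-17 - 21\right)^{2}\right) + 1 = \left(171 + \left(-38\right)^{2}\right) + 1 = \left(171 + 1444\right) + 1 = 1615 + 1 = 1616$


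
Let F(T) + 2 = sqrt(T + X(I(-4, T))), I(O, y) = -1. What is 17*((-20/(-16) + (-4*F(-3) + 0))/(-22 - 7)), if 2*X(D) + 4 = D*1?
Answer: -629/116 + 34*I*sqrt(22)/29 ≈ -5.4224 + 5.4991*I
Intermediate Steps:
X(D) = -2 + D/2 (X(D) = -2 + (D*1)/2 = -2 + D/2)
F(T) = -2 + sqrt(-5/2 + T) (F(T) = -2 + sqrt(T + (-2 + (1/2)*(-1))) = -2 + sqrt(T + (-2 - 1/2)) = -2 + sqrt(T - 5/2) = -2 + sqrt(-5/2 + T))
17*((-20/(-16) + (-4*F(-3) + 0))/(-22 - 7)) = 17*((-20/(-16) + (-4*(-2 + sqrt(-10 + 4*(-3))/2) + 0))/(-22 - 7)) = 17*((-20*(-1/16) + (-4*(-2 + sqrt(-10 - 12)/2) + 0))/(-29)) = 17*((5/4 + (-4*(-2 + sqrt(-22)/2) + 0))*(-1/29)) = 17*((5/4 + (-4*(-2 + (I*sqrt(22))/2) + 0))*(-1/29)) = 17*((5/4 + (-4*(-2 + I*sqrt(22)/2) + 0))*(-1/29)) = 17*((5/4 + ((8 - 2*I*sqrt(22)) + 0))*(-1/29)) = 17*((5/4 + (8 - 2*I*sqrt(22)))*(-1/29)) = 17*((37/4 - 2*I*sqrt(22))*(-1/29)) = 17*(-37/116 + 2*I*sqrt(22)/29) = -629/116 + 34*I*sqrt(22)/29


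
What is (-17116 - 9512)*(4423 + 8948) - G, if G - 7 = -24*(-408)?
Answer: -356052787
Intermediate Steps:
G = 9799 (G = 7 - 24*(-408) = 7 + 9792 = 9799)
(-17116 - 9512)*(4423 + 8948) - G = (-17116 - 9512)*(4423 + 8948) - 1*9799 = -26628*13371 - 9799 = -356042988 - 9799 = -356052787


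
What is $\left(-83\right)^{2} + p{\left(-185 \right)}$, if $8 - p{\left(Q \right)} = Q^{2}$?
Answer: $-27328$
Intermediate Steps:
$p{\left(Q \right)} = 8 - Q^{2}$
$\left(-83\right)^{2} + p{\left(-185 \right)} = \left(-83\right)^{2} + \left(8 - \left(-185\right)^{2}\right) = 6889 + \left(8 - 34225\right) = 6889 - 34217 = -27328$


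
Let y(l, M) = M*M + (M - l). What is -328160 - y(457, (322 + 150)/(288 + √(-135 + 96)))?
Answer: 5*(-16306141427*√39 + 1563437666136*I)/(3*(-7951392*I + 82931*√39)) ≈ -3.2771e+5 + 0.15189*I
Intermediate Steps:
y(l, M) = M + M² - l (y(l, M) = M² + (M - l) = M + M² - l)
-328160 - y(457, (322 + 150)/(288 + √(-135 + 96))) = -328160 - ((322 + 150)/(288 + √(-135 + 96)) + ((322 + 150)/(288 + √(-135 + 96)))² - 1*457) = -328160 - (472/(288 + √(-39)) + (472/(288 + √(-39)))² - 457) = -328160 - (472/(288 + I*√39) + (472/(288 + I*√39))² - 457) = -328160 - (472/(288 + I*√39) + 222784/(288 + I*√39)² - 457) = -328160 - (-457 + 472/(288 + I*√39) + 222784/(288 + I*√39)²) = -328160 + (457 - 222784/(288 + I*√39)² - 472/(288 + I*√39)) = -327703 - 222784/(288 + I*√39)² - 472/(288 + I*√39)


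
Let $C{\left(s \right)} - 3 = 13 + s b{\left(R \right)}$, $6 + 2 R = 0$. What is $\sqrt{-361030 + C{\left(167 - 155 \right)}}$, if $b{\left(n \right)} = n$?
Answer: $5 i \sqrt{14442} \approx 600.87 i$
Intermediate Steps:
$R = -3$ ($R = -3 + \frac{1}{2} \cdot 0 = -3 + 0 = -3$)
$C{\left(s \right)} = 16 - 3 s$ ($C{\left(s \right)} = 3 + \left(13 + s \left(-3\right)\right) = 3 - \left(-13 + 3 s\right) = 16 - 3 s$)
$\sqrt{-361030 + C{\left(167 - 155 \right)}} = \sqrt{-361030 + \left(16 - 3 \left(167 - 155\right)\right)} = \sqrt{-361030 + \left(16 - 36\right)} = \sqrt{-361030 - 20} = \sqrt{-361050} = 5 i \sqrt{14442}$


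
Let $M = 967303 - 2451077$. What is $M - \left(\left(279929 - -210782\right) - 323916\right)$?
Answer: $-1650569$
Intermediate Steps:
$M = -1483774$
$M - \left(\left(279929 - -210782\right) - 323916\right) = -1483774 - \left(\left(279929 - -210782\right) - 323916\right) = -1483774 - \left(\left(279929 + 210782\right) - 323916\right) = -1483774 - \left(490711 - 323916\right) = -1483774 - 166795 = -1650569$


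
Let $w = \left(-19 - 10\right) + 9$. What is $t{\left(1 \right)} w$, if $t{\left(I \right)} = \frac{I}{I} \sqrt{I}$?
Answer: $-20$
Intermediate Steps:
$t{\left(I \right)} = \sqrt{I}$ ($t{\left(I \right)} = 1 \sqrt{I} = \sqrt{I}$)
$w = -20$ ($w = -29 + 9 = -20$)
$t{\left(1 \right)} w = \sqrt{1} \left(-20\right) = 1 \left(-20\right) = -20$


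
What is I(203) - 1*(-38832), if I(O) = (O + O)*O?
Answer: 121250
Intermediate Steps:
I(O) = 2*O² (I(O) = (2*O)*O = 2*O²)
I(203) - 1*(-38832) = 2*203² - 1*(-38832) = 2*41209 + 38832 = 82418 + 38832 = 121250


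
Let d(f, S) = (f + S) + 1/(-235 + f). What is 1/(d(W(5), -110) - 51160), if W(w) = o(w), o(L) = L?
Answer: -230/11790951 ≈ -1.9506e-5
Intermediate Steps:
W(w) = w
d(f, S) = S + f + 1/(-235 + f) (d(f, S) = (S + f) + 1/(-235 + f) = S + f + 1/(-235 + f))
1/(d(W(5), -110) - 51160) = 1/((1 + 5**2 - 235*(-110) - 235*5 - 110*5)/(-235 + 5) - 51160) = 1/((1 + 25 + 25850 - 1175 - 550)/(-230) - 51160) = 1/(-1/230*24151 - 51160) = 1/(-24151/230 - 51160) = 1/(-11790951/230) = -230/11790951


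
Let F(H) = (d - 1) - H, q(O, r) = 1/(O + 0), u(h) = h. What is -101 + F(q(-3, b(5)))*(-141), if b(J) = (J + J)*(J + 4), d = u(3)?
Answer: -430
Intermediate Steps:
d = 3
b(J) = 2*J*(4 + J) (b(J) = (2*J)*(4 + J) = 2*J*(4 + J))
q(O, r) = 1/O
F(H) = 2 - H (F(H) = (3 - 1) - H = 2 - H)
-101 + F(q(-3, b(5)))*(-141) = -101 + (2 - 1/(-3))*(-141) = -101 + (2 - 1*(-⅓))*(-141) = -101 + (2 + ⅓)*(-141) = -101 + (7/3)*(-141) = -101 - 329 = -430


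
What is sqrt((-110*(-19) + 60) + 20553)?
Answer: sqrt(22703) ≈ 150.68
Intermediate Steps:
sqrt((-110*(-19) + 60) + 20553) = sqrt((2090 + 60) + 20553) = sqrt(2150 + 20553) = sqrt(22703)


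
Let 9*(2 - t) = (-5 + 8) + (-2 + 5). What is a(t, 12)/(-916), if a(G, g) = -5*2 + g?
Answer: -1/458 ≈ -0.0021834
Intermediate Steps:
t = 4/3 (t = 2 - ((-5 + 8) + (-2 + 5))/9 = 2 - (3 + 3)/9 = 2 - 1/9*6 = 2 - 2/3 = 4/3 ≈ 1.3333)
a(G, g) = -10 + g
a(t, 12)/(-916) = (-10 + 12)/(-916) = 2*(-1/916) = -1/458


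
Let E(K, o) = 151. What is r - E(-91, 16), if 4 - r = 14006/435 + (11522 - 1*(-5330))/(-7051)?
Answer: -49300171/278835 ≈ -176.81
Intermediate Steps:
r = -7196086/278835 (r = 4 - (14006/435 + (11522 - 1*(-5330))/(-7051)) = 4 - (14006*(1/435) + (11522 + 5330)*(-1/7051)) = 4 - (14006/435 + 16852*(-1/7051)) = 4 - (14006/435 - 1532/641) = 4 - 1*8311426/278835 = 4 - 8311426/278835 = -7196086/278835 ≈ -25.808)
r - E(-91, 16) = -7196086/278835 - 1*151 = -7196086/278835 - 151 = -49300171/278835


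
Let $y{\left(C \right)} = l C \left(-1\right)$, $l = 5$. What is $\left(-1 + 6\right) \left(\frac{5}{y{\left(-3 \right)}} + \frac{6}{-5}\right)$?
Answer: $- \frac{13}{3} \approx -4.3333$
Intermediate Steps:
$y{\left(C \right)} = - 5 C$ ($y{\left(C \right)} = 5 C \left(-1\right) = - 5 C$)
$\left(-1 + 6\right) \left(\frac{5}{y{\left(-3 \right)}} + \frac{6}{-5}\right) = \left(-1 + 6\right) \left(\frac{5}{\left(-5\right) \left(-3\right)} + \frac{6}{-5}\right) = 5 \left(\frac{5}{15} + 6 \left(- \frac{1}{5}\right)\right) = 5 \left(5 \cdot \frac{1}{15} - \frac{6}{5}\right) = 5 \left(\frac{1}{3} - \frac{6}{5}\right) = 5 \left(- \frac{13}{15}\right) = - \frac{13}{3}$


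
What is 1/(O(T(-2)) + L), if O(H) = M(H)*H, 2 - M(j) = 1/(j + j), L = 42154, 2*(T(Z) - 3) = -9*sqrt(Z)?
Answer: 168638/7109694409 + 36*I*sqrt(2)/7109694409 ≈ 2.3719e-5 + 7.1609e-9*I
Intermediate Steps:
T(Z) = 3 - 9*sqrt(Z)/2 (T(Z) = 3 + (-9*sqrt(Z))/2 = 3 - 9*sqrt(Z)/2)
M(j) = 2 - 1/(2*j) (M(j) = 2 - 1/(j + j) = 2 - 1/(2*j))
O(H) = H*(2 - 1/(2*H)) (O(H) = (2 - 1/(2*H))*H = H*(2 - 1/(2*H)))
1/(O(T(-2)) + L) = 1/((-1/2 + 2*(3 - 9*I*sqrt(2)/2)) + 42154) = 1/((-1/2 + (6 - 9*I*sqrt(2))) + 42154) = 1/((11/2 - 9*I*sqrt(2)) + 42154) = 1/(84319/2 - 9*I*sqrt(2))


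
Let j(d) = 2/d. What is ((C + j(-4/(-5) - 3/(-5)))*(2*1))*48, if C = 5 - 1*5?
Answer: 960/7 ≈ 137.14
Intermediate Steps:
C = 0 (C = 5 - 5 = 0)
((C + j(-4/(-5) - 3/(-5)))*(2*1))*48 = ((0 + 2/(-4/(-5) - 3/(-5)))*(2*1))*48 = ((0 + 2/(-4*(-⅕) - 3*(-⅕)))*2)*48 = ((0 + 2/(⅘ + ⅗))*2)*48 = ((0 + 2/(7/5))*2)*48 = ((0 + 2*(5/7))*2)*48 = ((0 + 10/7)*2)*48 = ((10/7)*2)*48 = (20/7)*48 = 960/7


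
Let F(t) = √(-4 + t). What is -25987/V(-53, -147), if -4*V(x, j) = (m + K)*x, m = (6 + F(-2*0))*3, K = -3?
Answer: -519740/4611 + 207896*I/4611 ≈ -112.72 + 45.087*I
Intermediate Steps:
m = 18 + 6*I (m = (6 + √(-4 - 2*0))*3 = (6 + √(-4 + 0))*3 = (6 + √(-4))*3 = (6 + 2*I)*3 = 18 + 6*I ≈ 18.0 + 6.0*I)
V(x, j) = -x*(15 + 6*I)/4 (V(x, j) = -((18 + 6*I) - 3)*x/4 = -(15 + 6*I)*x/4 = -x*(15 + 6*I)/4)
-25987/V(-53, -147) = -(519740/4611 - 207896*I/4611) = -25987*16*(795/4 - 159*I/2)/733149 = -415792*(795/4 - 159*I/2)/733149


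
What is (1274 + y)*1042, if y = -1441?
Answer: -174014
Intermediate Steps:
(1274 + y)*1042 = (1274 - 1441)*1042 = -167*1042 = -174014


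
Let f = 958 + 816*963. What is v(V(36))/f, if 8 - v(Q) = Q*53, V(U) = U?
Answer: -950/393383 ≈ -0.0024149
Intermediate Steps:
f = 786766 (f = 958 + 785808 = 786766)
v(Q) = 8 - 53*Q (v(Q) = 8 - Q*53 = 8 - 53*Q)
v(V(36))/f = (8 - 53*36)/786766 = (8 - 1908)*(1/786766) = -1900*1/786766 = -950/393383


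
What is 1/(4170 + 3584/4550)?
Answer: 325/1355506 ≈ 0.00023976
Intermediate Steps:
1/(4170 + 3584/4550) = 1/(4170 + 3584*(1/4550)) = 1/(4170 + 256/325) = 1/(1355506/325) = 325/1355506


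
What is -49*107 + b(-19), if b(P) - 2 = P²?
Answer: -4880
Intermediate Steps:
b(P) = 2 + P²
-49*107 + b(-19) = -49*107 + (2 + (-19)²) = -5243 + (2 + 361) = -5243 + 363 = -4880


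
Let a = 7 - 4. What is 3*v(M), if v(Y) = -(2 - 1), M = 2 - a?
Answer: -3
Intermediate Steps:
a = 3
M = -1 (M = 2 - 1*3 = 2 - 3 = -1)
v(Y) = -1 (v(Y) = -1*1 = -1)
3*v(M) = 3*(-1) = -3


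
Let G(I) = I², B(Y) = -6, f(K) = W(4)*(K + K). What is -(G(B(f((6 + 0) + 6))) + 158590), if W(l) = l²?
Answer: -158626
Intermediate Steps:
f(K) = 32*K (f(K) = 4²*(K + K) = 16*(2*K) = 32*K)
-(G(B(f((6 + 0) + 6))) + 158590) = -((-6)² + 158590) = -(36 + 158590) = -1*158626 = -158626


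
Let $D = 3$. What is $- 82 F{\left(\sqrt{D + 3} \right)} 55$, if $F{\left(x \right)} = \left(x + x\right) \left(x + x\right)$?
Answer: $-108240$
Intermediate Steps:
$F{\left(x \right)} = 4 x^{2}$ ($F{\left(x \right)} = 2 x 2 x = 4 x^{2}$)
$- 82 F{\left(\sqrt{D + 3} \right)} 55 = - 82 \cdot 4 \left(\sqrt{3 + 3}\right)^{2} \cdot 55 = - 82 \cdot 4 \left(\sqrt{6}\right)^{2} \cdot 55 = - 82 \cdot 4 \cdot 6 \cdot 55 = \left(-82\right) 24 \cdot 55 = \left(-1968\right) 55 = -108240$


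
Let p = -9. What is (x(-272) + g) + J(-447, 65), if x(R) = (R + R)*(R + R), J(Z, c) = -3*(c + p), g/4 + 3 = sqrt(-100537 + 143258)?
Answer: 295756 + 4*sqrt(42721) ≈ 2.9658e+5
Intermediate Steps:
g = -12 + 4*sqrt(42721) (g = -12 + 4*sqrt(-100537 + 143258) = -12 + 4*sqrt(42721) ≈ 814.76)
J(Z, c) = 27 - 3*c (J(Z, c) = -3*(c - 9) = -3*(-9 + c) = 27 - 3*c)
x(R) = 4*R**2 (x(R) = (2*R)*(2*R) = 4*R**2)
(x(-272) + g) + J(-447, 65) = (4*(-272)**2 + (-12 + 4*sqrt(42721))) + (27 - 3*65) = (4*73984 + (-12 + 4*sqrt(42721))) + (27 - 195) = (295936 + (-12 + 4*sqrt(42721))) - 168 = (295924 + 4*sqrt(42721)) - 168 = 295756 + 4*sqrt(42721)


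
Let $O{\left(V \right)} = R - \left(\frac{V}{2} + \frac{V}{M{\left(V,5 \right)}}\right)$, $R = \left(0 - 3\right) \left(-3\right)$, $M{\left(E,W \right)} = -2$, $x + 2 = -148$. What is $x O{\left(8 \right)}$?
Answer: $-1350$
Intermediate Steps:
$x = -150$ ($x = -2 - 148 = -150$)
$R = 9$ ($R = \left(-3\right) \left(-3\right) = 9$)
$O{\left(V \right)} = 9$ ($O{\left(V \right)} = 9 - \left(\frac{V}{2} + \frac{V}{-2}\right) = 9 - \left(V \frac{1}{2} + V \left(- \frac{1}{2}\right)\right) = 9 - \left(\frac{V}{2} - \frac{V}{2}\right) = 9 - 0 = 9 + 0 = 9$)
$x O{\left(8 \right)} = \left(-150\right) 9 = -1350$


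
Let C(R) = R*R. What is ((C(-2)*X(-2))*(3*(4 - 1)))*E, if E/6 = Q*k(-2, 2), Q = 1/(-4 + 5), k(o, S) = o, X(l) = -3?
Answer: 1296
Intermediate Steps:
C(R) = R²
Q = 1 (Q = 1/1 = 1)
E = -12 (E = 6*(1*(-2)) = 6*(-2) = -12)
((C(-2)*X(-2))*(3*(4 - 1)))*E = (((-2)²*(-3))*(3*(4 - 1)))*(-12) = ((4*(-3))*(3*3))*(-12) = -12*9*(-12) = -108*(-12) = 1296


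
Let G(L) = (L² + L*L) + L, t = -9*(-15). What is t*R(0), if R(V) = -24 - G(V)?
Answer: -3240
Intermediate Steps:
t = 135
G(L) = L + 2*L² (G(L) = (L² + L²) + L = 2*L² + L = L + 2*L²)
R(V) = -24 - V*(1 + 2*V)
t*R(0) = 135*(-24 - 1*0*(1 + 2*0)) = 135*(-24 - 1*0*(1 + 0)) = 135*(-24 - 1*0*1) = 135*(-24 + 0) = 135*(-24) = -3240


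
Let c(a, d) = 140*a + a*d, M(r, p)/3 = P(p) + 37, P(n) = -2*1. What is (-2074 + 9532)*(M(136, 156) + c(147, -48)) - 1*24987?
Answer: 101620095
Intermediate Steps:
P(n) = -2
M(r, p) = 105 (M(r, p) = 3*(-2 + 37) = 3*35 = 105)
(-2074 + 9532)*(M(136, 156) + c(147, -48)) - 1*24987 = (-2074 + 9532)*(105 + 147*(140 - 48)) - 1*24987 = 7458*(105 + 147*92) - 24987 = 7458*(105 + 13524) - 24987 = 7458*13629 - 24987 = 101645082 - 24987 = 101620095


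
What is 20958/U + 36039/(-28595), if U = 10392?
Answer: 37462787/49526540 ≈ 0.75642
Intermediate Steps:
20958/U + 36039/(-28595) = 20958/10392 + 36039/(-28595) = 20958*(1/10392) + 36039*(-1/28595) = 3493/1732 - 36039/28595 = 37462787/49526540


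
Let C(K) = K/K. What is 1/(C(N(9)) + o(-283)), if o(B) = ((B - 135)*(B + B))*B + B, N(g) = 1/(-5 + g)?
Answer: -1/66954686 ≈ -1.4935e-8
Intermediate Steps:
C(K) = 1
o(B) = B + 2*B**2*(-135 + B) (o(B) = ((-135 + B)*(2*B))*B + B = (2*B*(-135 + B))*B + B = 2*B**2*(-135 + B) + B = B + 2*B**2*(-135 + B))
1/(C(N(9)) + o(-283)) = 1/(1 - 283*(1 - 270*(-283) + 2*(-283)**2)) = 1/(1 - 283*(1 + 76410 + 2*80089)) = 1/(1 - 283*(1 + 76410 + 160178)) = 1/(1 - 283*236589) = 1/(1 - 66954687) = 1/(-66954686) = -1/66954686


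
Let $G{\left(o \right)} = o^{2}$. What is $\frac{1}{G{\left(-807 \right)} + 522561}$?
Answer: $\frac{1}{1173810} \approx 8.5193 \cdot 10^{-7}$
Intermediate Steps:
$\frac{1}{G{\left(-807 \right)} + 522561} = \frac{1}{\left(-807\right)^{2} + 522561} = \frac{1}{651249 + 522561} = \frac{1}{1173810}$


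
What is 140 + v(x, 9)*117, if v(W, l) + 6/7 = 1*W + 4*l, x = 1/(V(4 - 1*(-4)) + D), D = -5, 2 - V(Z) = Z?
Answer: 326563/77 ≈ 4241.1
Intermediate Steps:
V(Z) = 2 - Z
x = -1/11 (x = 1/((2 - (4 - 1*(-4))) - 5) = 1/((2 - (4 + 4)) - 5) = 1/((2 - 1*8) - 5) = 1/((2 - 8) - 5) = 1/(-6 - 5) = 1/(-11) = -1/11 ≈ -0.090909)
v(W, l) = -6/7 + W + 4*l (v(W, l) = -6/7 + (1*W + 4*l) = -6/7 + (W + 4*l) = -6/7 + W + 4*l)
140 + v(x, 9)*117 = 140 + (-6/7 - 1/11 + 4*9)*117 = 140 + (-6/7 - 1/11 + 36)*117 = 140 + (2699/77)*117 = 140 + 315783/77 = 326563/77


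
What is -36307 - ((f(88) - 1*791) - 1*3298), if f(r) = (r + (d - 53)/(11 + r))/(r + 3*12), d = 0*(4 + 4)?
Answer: -395516827/12276 ≈ -32219.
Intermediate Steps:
d = 0 (d = 0*8 = 0)
f(r) = (r - 53/(11 + r))/(36 + r) (f(r) = (r + (0 - 53)/(11 + r))/(r + 3*12) = (r - 53/(11 + r))/(r + 36) = (r - 53/(11 + r))/(36 + r))
-36307 - ((f(88) - 1*791) - 1*3298) = -36307 - (((-53 + 88² + 11*88)/(396 + 88² + 47*88) - 1*791) - 1*3298) = -36307 - (((-53 + 7744 + 968)/(396 + 7744 + 4136) - 791) - 3298) = -36307 - ((8659/12276 - 791) - 3298) = -36307 - (-9701657/12276 - 3298) = -36307 - 1*(-50187905/12276) = -36307 + 50187905/12276 = -395516827/12276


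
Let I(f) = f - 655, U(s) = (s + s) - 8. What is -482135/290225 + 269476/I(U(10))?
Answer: -15703736981/37322935 ≈ -420.75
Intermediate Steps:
U(s) = -8 + 2*s (U(s) = 2*s - 8 = -8 + 2*s)
I(f) = -655 + f
-482135/290225 + 269476/I(U(10)) = -482135/290225 + 269476/(-655 + (-8 + 2*10)) = -482135*1/290225 + 269476/(-655 + (-8 + 20)) = -96427/58045 + 269476/(-655 + 12) = -96427/58045 + 269476/(-643) = -96427/58045 + 269476*(-1/643) = -96427/58045 - 269476/643 = -15703736981/37322935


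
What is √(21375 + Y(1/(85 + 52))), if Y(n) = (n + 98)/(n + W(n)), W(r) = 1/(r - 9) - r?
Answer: √384645311/137 ≈ 143.16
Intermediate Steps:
W(r) = 1/(-9 + r) - r
Y(n) = (98 + n)/(n + (1 - n² + 9*n)/(-9 + n)) (Y(n) = (n + 98)/(n + (1 - n² + 9*n)/(-9 + n)) = (98 + n)/(n + (1 - n² + 9*n)/(-9 + n)))
√(21375 + Y(1/(85 + 52))) = √(21375 + (-882 + (1/(85 + 52))² + 89/(85 + 52))) = √(21375 + (-882 + (1/137)² + 89/137)) = √(21375 + (-882 + (1/137)² + 89*(1/137))) = √(21375 + (-882 + 1/18769 + 89/137)) = √(21375 - 16542064/18769) = √(384645311/18769) = √384645311/137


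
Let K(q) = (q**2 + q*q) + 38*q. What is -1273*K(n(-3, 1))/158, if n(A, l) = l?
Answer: -25460/79 ≈ -322.28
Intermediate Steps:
K(q) = 2*q**2 + 38*q (K(q) = (q**2 + q**2) + 38*q = 2*q**2 + 38*q)
-1273*K(n(-3, 1))/158 = -1273*2*1*(19 + 1)/158 = -1273*2*1*20/158 = -50920/158 = -1273*20/79 = -25460/79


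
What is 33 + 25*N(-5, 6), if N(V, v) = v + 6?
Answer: 333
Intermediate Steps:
N(V, v) = 6 + v
33 + 25*N(-5, 6) = 33 + 25*(6 + 6) = 33 + 25*12 = 33 + 300 = 333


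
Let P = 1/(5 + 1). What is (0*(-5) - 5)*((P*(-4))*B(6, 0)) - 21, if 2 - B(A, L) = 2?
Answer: -21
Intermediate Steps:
B(A, L) = 0 (B(A, L) = 2 - 1*2 = 2 - 2 = 0)
P = ⅙ (P = 1/6 = ⅙ ≈ 0.16667)
(0*(-5) - 5)*((P*(-4))*B(6, 0)) - 21 = (0*(-5) - 5)*(((⅙)*(-4))*0) - 21 = (0 - 5)*(-⅔*0) - 21 = -5*0 - 21 = 0 - 21 = -21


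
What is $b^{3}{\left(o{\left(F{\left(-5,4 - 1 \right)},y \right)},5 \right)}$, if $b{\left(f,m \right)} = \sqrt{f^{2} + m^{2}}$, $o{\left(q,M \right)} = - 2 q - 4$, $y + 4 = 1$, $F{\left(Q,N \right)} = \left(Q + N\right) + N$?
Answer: $61 \sqrt{61} \approx 476.43$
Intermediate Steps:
$F{\left(Q,N \right)} = Q + 2 N$ ($F{\left(Q,N \right)} = \left(N + Q\right) + N = Q + 2 N$)
$y = -3$ ($y = -4 + 1 = -3$)
$o{\left(q,M \right)} = -4 - 2 q$
$b^{3}{\left(o{\left(F{\left(-5,4 - 1 \right)},y \right)},5 \right)} = \left(\sqrt{\left(-4 - 2 \left(-5 + 2 \left(4 - 1\right)\right)\right)^{2} + 5^{2}}\right)^{3} = \left(\sqrt{\left(-4 - 2 \left(-5 + 2 \left(4 - 1\right)\right)\right)^{2} + 25}\right)^{3} = \left(\sqrt{\left(-4 - 2 \left(-5 + 2 \cdot 3\right)\right)^{2} + 25}\right)^{3} = \left(\sqrt{\left(-4 - 2 \left(-5 + 6\right)\right)^{2} + 25}\right)^{3} = \left(\sqrt{\left(-4 - 2\right)^{2} + 25}\right)^{3} = \left(\sqrt{\left(-6\right)^{2} + 25}\right)^{3} = \left(\sqrt{36 + 25}\right)^{3} = \left(\sqrt{61}\right)^{3} = 61 \sqrt{61}$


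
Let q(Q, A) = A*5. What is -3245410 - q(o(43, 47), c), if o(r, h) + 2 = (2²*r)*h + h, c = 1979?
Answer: -3255305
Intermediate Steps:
o(r, h) = -2 + h + 4*h*r (o(r, h) = -2 + ((2²*r)*h + h) = -2 + ((4*r)*h + h) = -2 + (4*h*r + h) = -2 + (h + 4*h*r) = -2 + h + 4*h*r)
q(Q, A) = 5*A
-3245410 - q(o(43, 47), c) = -3245410 - 5*1979 = -3245410 - 1*9895 = -3245410 - 9895 = -3255305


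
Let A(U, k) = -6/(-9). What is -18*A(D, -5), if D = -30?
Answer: -12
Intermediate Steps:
A(U, k) = ⅔ (A(U, k) = -6*(-⅑) = ⅔)
-18*A(D, -5) = -18*⅔ = -12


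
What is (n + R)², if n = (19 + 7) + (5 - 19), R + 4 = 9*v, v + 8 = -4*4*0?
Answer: 4096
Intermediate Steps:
v = -8 (v = -8 - 4*4*0 = -8 - 16*0 = -8 + 0 = -8)
R = -76 (R = -4 + 9*(-8) = -4 - 72 = -76)
n = 12 (n = 26 - 14 = 12)
(n + R)² = (12 - 76)² = (-64)² = 4096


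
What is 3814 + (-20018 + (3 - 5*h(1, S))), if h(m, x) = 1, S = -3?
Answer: -16206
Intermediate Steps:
3814 + (-20018 + (3 - 5*h(1, S))) = 3814 + (-20018 + (3 - 5*1)) = 3814 + (-20018 + (3 - 5)) = 3814 + (-20018 - 2) = 3814 - 20020 = -16206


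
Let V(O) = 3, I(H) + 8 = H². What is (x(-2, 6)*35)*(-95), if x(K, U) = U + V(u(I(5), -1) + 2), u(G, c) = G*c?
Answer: -29925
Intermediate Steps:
I(H) = -8 + H²
x(K, U) = 3 + U (x(K, U) = U + 3 = 3 + U)
(x(-2, 6)*35)*(-95) = ((3 + 6)*35)*(-95) = (9*35)*(-95) = 315*(-95) = -29925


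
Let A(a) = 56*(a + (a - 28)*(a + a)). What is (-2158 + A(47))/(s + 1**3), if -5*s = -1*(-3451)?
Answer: -251225/1723 ≈ -145.81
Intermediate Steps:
A(a) = 56*a + 112*a*(-28 + a) (A(a) = 56*(a + (-28 + a)*(2*a)) = 56*(a + 2*a*(-28 + a)) = 56*a + 112*a*(-28 + a))
s = -3451/5 (s = -(-1)*(-3451)/5 = -1/5*3451 = -3451/5 ≈ -690.20)
(-2158 + A(47))/(s + 1**3) = (-2158 + 56*47*(-55 + 2*47))/(-3451/5 + 1**3) = (-2158 + 56*47*(-55 + 94))/(-3451/5 + 1) = (-2158 + 56*47*39)/(-3446/5) = (-2158 + 102648)*(-5/3446) = 100490*(-5/3446) = -251225/1723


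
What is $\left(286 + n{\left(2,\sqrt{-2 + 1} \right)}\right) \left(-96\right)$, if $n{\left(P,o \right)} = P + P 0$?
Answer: $-27648$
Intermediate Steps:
$n{\left(P,o \right)} = P$ ($n{\left(P,o \right)} = P + 0 = P$)
$\left(286 + n{\left(2,\sqrt{-2 + 1} \right)}\right) \left(-96\right) = \left(286 + 2\right) \left(-96\right) = 288 \left(-96\right) = -27648$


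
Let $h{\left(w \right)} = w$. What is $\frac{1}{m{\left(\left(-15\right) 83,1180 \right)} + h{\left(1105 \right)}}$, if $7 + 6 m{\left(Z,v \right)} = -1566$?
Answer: $\frac{6}{5057} \approx 0.0011865$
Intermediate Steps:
$m{\left(Z,v \right)} = - \frac{1573}{6}$ ($m{\left(Z,v \right)} = - \frac{7}{6} + \frac{1}{6} \left(-1566\right) = - \frac{7}{6} - 261 = - \frac{1573}{6}$)
$\frac{1}{m{\left(\left(-15\right) 83,1180 \right)} + h{\left(1105 \right)}} = \frac{1}{- \frac{1573}{6} + 1105} = \frac{1}{\frac{5057}{6}} = \frac{6}{5057}$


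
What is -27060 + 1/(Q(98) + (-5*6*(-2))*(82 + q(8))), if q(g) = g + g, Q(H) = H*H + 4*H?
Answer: -429604559/15876 ≈ -27060.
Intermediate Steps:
Q(H) = H² + 4*H
q(g) = 2*g
-27060 + 1/(Q(98) + (-5*6*(-2))*(82 + q(8))) = -27060 + 1/(98*(4 + 98) + (-5*6*(-2))*(82 + 2*8)) = -27060 + 1/(98*102 + (-30*(-2))*(82 + 16)) = -27060 + 1/(9996 + 60*98) = -27060 + 1/(9996 + 5880) = -27060 + 1/15876 = -429604559/15876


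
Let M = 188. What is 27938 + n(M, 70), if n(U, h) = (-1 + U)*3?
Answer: 28499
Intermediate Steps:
n(U, h) = -3 + 3*U
27938 + n(M, 70) = 27938 + (-3 + 3*188) = 27938 + (-3 + 564) = 27938 + 561 = 28499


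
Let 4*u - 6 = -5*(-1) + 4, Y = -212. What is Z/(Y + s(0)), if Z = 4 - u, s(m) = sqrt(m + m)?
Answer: -1/848 ≈ -0.0011792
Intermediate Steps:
u = 15/4 (u = 3/2 + (-5*(-1) + 4)/4 = 3/2 + (5 + 4)/4 = 3/2 + (1/4)*9 = 3/2 + 9/4 = 15/4 ≈ 3.7500)
s(m) = sqrt(2)*sqrt(m) (s(m) = sqrt(2*m) = sqrt(2)*sqrt(m))
Z = 1/4 (Z = 4 - 1*15/4 = 4 - 15/4 = 1/4 ≈ 0.25000)
Z/(Y + s(0)) = 1/(4*(-212 + sqrt(2)*sqrt(0))) = 1/(4*(-212 + sqrt(2)*0)) = 1/(4*(-212 + 0)) = (1/4)/(-212) = (1/4)*(-1/212) = -1/848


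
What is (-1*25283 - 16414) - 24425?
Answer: -66122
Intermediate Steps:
(-1*25283 - 16414) - 24425 = (-25283 - 16414) - 24425 = -41697 - 24425 = -66122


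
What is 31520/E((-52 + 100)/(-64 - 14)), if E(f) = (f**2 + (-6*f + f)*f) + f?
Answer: -133172/9 ≈ -14797.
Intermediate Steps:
E(f) = f - 4*f**2 (E(f) = (f**2 + (-5*f)*f) + f = (f**2 - 5*f**2) + f = -4*f**2 + f = f - 4*f**2)
31520/E((-52 + 100)/(-64 - 14)) = 31520/((((-52 + 100)/(-64 - 14))*(1 - 4*(-52 + 100)/(-64 - 14)))) = 31520/(((48/(-78))*(1 - 192/(-78)))) = 31520/(((48*(-1/78))*(1 - 192*(-1)/78))) = 31520/((-8*(1 - 4*(-8/13))/13)) = 31520/((-8*(1 + 32/13)/13)) = 31520/((-8/13*45/13)) = 31520/(-360/169) = 31520*(-169/360) = -133172/9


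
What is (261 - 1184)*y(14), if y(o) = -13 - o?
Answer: 24921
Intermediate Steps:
(261 - 1184)*y(14) = (261 - 1184)*(-13 - 1*14) = -923*(-13 - 14) = -923*(-27) = 24921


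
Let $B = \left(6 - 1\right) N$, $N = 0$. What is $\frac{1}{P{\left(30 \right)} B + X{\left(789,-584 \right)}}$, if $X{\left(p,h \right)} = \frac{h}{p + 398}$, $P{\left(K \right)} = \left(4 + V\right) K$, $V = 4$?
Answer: $- \frac{1187}{584} \approx -2.0325$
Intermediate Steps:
$P{\left(K \right)} = 8 K$ ($P{\left(K \right)} = \left(4 + 4\right) K = 8 K$)
$X{\left(p,h \right)} = \frac{h}{398 + p}$
$B = 0$ ($B = \left(6 - 1\right) 0 = 5 \cdot 0 = 0$)
$\frac{1}{P{\left(30 \right)} B + X{\left(789,-584 \right)}} = \frac{1}{8 \cdot 30 \cdot 0 - \frac{584}{398 + 789}} = \frac{1}{240 \cdot 0 - \frac{584}{1187}} = \frac{1}{0 - \frac{584}{1187}} = \frac{1}{- \frac{584}{1187}} = - \frac{1187}{584}$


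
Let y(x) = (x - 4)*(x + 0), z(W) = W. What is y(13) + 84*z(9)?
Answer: 873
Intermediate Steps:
y(x) = x*(-4 + x) (y(x) = (-4 + x)*x = x*(-4 + x))
y(13) + 84*z(9) = 13*(-4 + 13) + 84*9 = 13*9 + 756 = 117 + 756 = 873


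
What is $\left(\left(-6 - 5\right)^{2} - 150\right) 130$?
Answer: $-3770$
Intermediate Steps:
$\left(\left(-6 - 5\right)^{2} - 150\right) 130 = \left(\left(-11\right)^{2} - 150\right) 130 = \left(121 - 150\right) 130 = \left(-29\right) 130 = -3770$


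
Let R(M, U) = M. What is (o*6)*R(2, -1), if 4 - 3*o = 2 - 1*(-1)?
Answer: 4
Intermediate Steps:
o = 1/3 (o = 4/3 - (2 - 1*(-1))/3 = 4/3 - (2 + 1)/3 = 4/3 - 1/3*3 = 4/3 - 1 = 1/3 ≈ 0.33333)
(o*6)*R(2, -1) = ((1/3)*6)*2 = 2*2 = 4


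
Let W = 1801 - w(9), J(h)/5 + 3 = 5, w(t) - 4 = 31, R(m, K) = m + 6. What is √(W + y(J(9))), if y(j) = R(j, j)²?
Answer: √2022 ≈ 44.967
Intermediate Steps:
R(m, K) = 6 + m
w(t) = 35 (w(t) = 4 + 31 = 35)
J(h) = 10 (J(h) = -15 + 5*5 = -15 + 25 = 10)
y(j) = (6 + j)²
W = 1766 (W = 1801 - 1*35 = 1801 - 35 = 1766)
√(W + y(J(9))) = √(1766 + (6 + 10)²) = √(1766 + 16²) = √(1766 + 256) = √2022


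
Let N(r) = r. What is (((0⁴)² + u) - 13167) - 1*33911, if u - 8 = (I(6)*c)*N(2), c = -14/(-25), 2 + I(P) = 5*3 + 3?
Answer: -1176302/25 ≈ -47052.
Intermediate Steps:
I(P) = 16 (I(P) = -2 + (5*3 + 3) = -2 + (15 + 3) = -2 + 18 = 16)
c = 14/25 (c = -14*(-1/25) = 14/25 ≈ 0.56000)
u = 648/25 (u = 8 + (16*(14/25))*2 = 8 + (224/25)*2 = 8 + 448/25 = 648/25 ≈ 25.920)
(((0⁴)² + u) - 13167) - 1*33911 = (((0⁴)² + 648/25) - 13167) - 1*33911 = ((0² + 648/25) - 13167) - 33911 = ((0 + 648/25) - 13167) - 33911 = (648/25 - 13167) - 33911 = -328527/25 - 33911 = -1176302/25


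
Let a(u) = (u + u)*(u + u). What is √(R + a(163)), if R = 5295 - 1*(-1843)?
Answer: √113414 ≈ 336.77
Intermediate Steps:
a(u) = 4*u² (a(u) = (2*u)*(2*u) = 4*u²)
R = 7138 (R = 5295 + 1843 = 7138)
√(R + a(163)) = √(7138 + 4*163²) = √(7138 + 4*26569) = √(7138 + 106276) = √113414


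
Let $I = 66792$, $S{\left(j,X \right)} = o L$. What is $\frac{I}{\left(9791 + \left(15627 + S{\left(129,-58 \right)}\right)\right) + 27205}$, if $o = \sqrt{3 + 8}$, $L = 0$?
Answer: $\frac{22264}{17541} \approx 1.2693$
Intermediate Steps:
$o = \sqrt{11} \approx 3.3166$
$S{\left(j,X \right)} = 0$ ($S{\left(j,X \right)} = \sqrt{11} \cdot 0 = 0$)
$\frac{I}{\left(9791 + \left(15627 + S{\left(129,-58 \right)}\right)\right) + 27205} = \frac{66792}{\left(9791 + \left(15627 + 0\right)\right) + 27205} = \frac{66792}{\left(9791 + 15627\right) + 27205} = \frac{66792}{25418 + 27205} = \frac{66792}{52623} = 66792 \cdot \frac{1}{52623} = \frac{22264}{17541}$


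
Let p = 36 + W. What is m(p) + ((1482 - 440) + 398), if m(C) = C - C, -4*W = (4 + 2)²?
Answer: 1440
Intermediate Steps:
W = -9 (W = -(4 + 2)²/4 = -¼*6² = -¼*36 = -9)
p = 27 (p = 36 - 9 = 27)
m(C) = 0
m(p) + ((1482 - 440) + 398) = 0 + ((1482 - 440) + 398) = 0 + (1042 + 398) = 0 + 1440 = 1440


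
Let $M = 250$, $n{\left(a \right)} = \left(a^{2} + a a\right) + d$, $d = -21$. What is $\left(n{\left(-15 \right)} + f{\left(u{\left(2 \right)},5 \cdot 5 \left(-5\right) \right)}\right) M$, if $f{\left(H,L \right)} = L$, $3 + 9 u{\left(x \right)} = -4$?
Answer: $76000$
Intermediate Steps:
$u{\left(x \right)} = - \frac{7}{9}$ ($u{\left(x \right)} = - \frac{1}{3} + \frac{1}{9} \left(-4\right) = - \frac{1}{3} - \frac{4}{9} = - \frac{7}{9}$)
$n{\left(a \right)} = -21 + 2 a^{2}$ ($n{\left(a \right)} = \left(a^{2} + a a\right) - 21 = \left(a^{2} + a^{2}\right) - 21 = 2 a^{2} - 21 = -21 + 2 a^{2}$)
$\left(n{\left(-15 \right)} + f{\left(u{\left(2 \right)},5 \cdot 5 \left(-5\right) \right)}\right) M = \left(\left(-21 + 2 \left(-15\right)^{2}\right) + 5 \cdot 5 \left(-5\right)\right) 250 = \left(\left(-21 + 2 \cdot 225\right) + 25 \left(-5\right)\right) 250 = \left(\left(-21 + 450\right) - 125\right) 250 = \left(429 - 125\right) 250 = 304 \cdot 250 = 76000$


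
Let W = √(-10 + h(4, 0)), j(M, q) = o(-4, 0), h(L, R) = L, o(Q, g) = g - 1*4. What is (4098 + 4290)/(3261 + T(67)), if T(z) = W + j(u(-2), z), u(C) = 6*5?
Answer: 27319716/10608055 - 8388*I*√6/10608055 ≈ 2.5754 - 0.0019369*I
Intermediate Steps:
o(Q, g) = -4 + g (o(Q, g) = g - 4 = -4 + g)
u(C) = 30
j(M, q) = -4 (j(M, q) = -4 + 0 = -4)
W = I*√6 (W = √(-10 + 4) = √(-6) = I*√6 ≈ 2.4495*I)
T(z) = -4 + I*√6 (T(z) = I*√6 - 4 = -4 + I*√6)
(4098 + 4290)/(3261 + T(67)) = (4098 + 4290)/(3261 + (-4 + I*√6)) = 8388/(3257 + I*√6)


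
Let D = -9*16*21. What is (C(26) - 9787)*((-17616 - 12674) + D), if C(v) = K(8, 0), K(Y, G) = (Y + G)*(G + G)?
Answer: 326044118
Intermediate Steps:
K(Y, G) = 2*G*(G + Y) (K(Y, G) = (G + Y)*(2*G) = 2*G*(G + Y))
D = -3024 (D = -144*21 = -3024)
C(v) = 0 (C(v) = 2*0*(0 + 8) = 2*0*8 = 0)
(C(26) - 9787)*((-17616 - 12674) + D) = (0 - 9787)*((-17616 - 12674) - 3024) = -9787*(-30290 - 3024) = -9787*(-33314) = 326044118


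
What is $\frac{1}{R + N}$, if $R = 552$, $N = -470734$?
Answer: $- \frac{1}{470182} \approx -2.1268 \cdot 10^{-6}$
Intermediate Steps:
$\frac{1}{R + N} = \frac{1}{552 - 470734} = \frac{1}{-470182} = - \frac{1}{470182}$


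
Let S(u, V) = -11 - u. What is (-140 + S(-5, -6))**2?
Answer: 21316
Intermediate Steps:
(-140 + S(-5, -6))**2 = (-140 + (-11 - 1*(-5)))**2 = (-140 + (-11 + 5))**2 = (-140 - 6)**2 = (-146)**2 = 21316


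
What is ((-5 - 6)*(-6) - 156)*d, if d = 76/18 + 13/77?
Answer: -30430/77 ≈ -395.19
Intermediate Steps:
d = 3043/693 (d = 76*(1/18) + 13*(1/77) = 38/9 + 13/77 = 3043/693 ≈ 4.3911)
((-5 - 6)*(-6) - 156)*d = ((-5 - 6)*(-6) - 156)*(3043/693) = (-11*(-6) - 156)*(3043/693) = (66 - 156)*(3043/693) = -90*3043/693 = -30430/77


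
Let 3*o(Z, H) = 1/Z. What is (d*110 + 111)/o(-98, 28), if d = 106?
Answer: -3460674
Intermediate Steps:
o(Z, H) = 1/(3*Z)
(d*110 + 111)/o(-98, 28) = (106*110 + 111)/(((⅓)/(-98))) = (11660 + 111)/(((⅓)*(-1/98))) = 11771/(-1/294) = 11771*(-294) = -3460674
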